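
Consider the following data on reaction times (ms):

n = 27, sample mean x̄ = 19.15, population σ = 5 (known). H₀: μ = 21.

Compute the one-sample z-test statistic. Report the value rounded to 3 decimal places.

SE = σ/√n = 5/√27 = 0.9623
z = (x̄−μ₀)/SE = (19.15−21)/0.9623 = -1.9226

test statistic = -1.923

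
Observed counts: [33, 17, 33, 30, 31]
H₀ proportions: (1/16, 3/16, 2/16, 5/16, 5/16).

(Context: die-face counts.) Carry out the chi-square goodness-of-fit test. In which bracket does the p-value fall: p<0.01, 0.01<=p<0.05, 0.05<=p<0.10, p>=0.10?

n = 144; E_i = n·p_i = [9.00, 27.00, 18.00, 45.00, 45.00]
χ² = (33−9.00)²/9.00 + (17−27.00)²/27.00 + (33−18.00)²/18.00 + (30−45.00)²/45.00 + (31−45.00)²/45.00 = 89.5593
df = 4
p-value (upper-tail) = 0.00000
→ bracket: p<0.01

p-value bracket: p<0.01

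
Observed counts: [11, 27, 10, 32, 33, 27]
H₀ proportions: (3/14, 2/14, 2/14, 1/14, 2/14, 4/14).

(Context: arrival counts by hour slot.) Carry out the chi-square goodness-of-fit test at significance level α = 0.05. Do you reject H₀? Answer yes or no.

reject H₀: yes

n = 140; E_i = n·p_i = [30.00, 20.00, 20.00, 10.00, 20.00, 40.00]
χ² = (11−30.00)²/30.00 + (27−20.00)²/20.00 + (10−20.00)²/20.00 + (32−10.00)²/10.00 + (33−20.00)²/20.00 + (27−40.00)²/40.00 = 80.5583
df = 5
p-value (upper-tail) = 0.00000
At α=0.05: p < α → reject H₀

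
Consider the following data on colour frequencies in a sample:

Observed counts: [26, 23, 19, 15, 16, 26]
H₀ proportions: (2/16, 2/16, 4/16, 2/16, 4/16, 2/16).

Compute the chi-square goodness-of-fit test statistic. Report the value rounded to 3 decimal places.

n = 125; E_i = n·p_i = [15.62, 15.62, 31.25, 15.62, 31.25, 15.62]
χ² = (26−15.62)²/15.62 + (23−15.62)²/15.62 + (19−31.25)²/31.25 + (15−15.62)²/15.62 + (16−31.25)²/31.25 + (26−15.62)²/15.62 = 29.5280
df = 5

test statistic = 29.528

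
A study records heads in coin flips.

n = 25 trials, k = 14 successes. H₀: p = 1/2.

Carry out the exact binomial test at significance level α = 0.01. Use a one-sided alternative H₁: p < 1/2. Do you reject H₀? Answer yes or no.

Exact binomial: n=25, k=14, p₀=1/2=0.5000
P(X≤14) from Σ C(n,i)·p₀^i·(1−p₀)^(n−i)
p-value (one-sided, H₁ less) = 0.78782
At α=0.01: p ≥ α → fail to reject H₀

reject H₀: no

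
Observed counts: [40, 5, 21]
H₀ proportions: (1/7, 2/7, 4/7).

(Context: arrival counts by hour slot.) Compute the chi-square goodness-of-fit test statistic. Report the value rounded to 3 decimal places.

n = 66; E_i = n·p_i = [9.43, 18.86, 37.71]
χ² = (40−9.43)²/9.43 + (5−18.86)²/18.86 + (21−37.71)²/37.71 = 116.7159
df = 2

test statistic = 116.716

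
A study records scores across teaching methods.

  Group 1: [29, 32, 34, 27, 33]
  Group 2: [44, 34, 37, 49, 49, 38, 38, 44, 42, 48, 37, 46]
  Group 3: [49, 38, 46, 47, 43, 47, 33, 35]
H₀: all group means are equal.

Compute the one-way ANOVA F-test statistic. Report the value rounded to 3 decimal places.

Group means [31.00, 42.17, 42.25], grand mean 39.960
SSB = Σnᵢ(x̄ᵢ−x̄)² = 501.793; SSW = ΣΣ(x−x̄ᵢ)² = 599.167
MSB = 501.793/2 = 250.8967; MSW = 599.167/22 = 27.2348
F = MSB/MSW = 9.2123
df = (2, 22)

test statistic = 9.212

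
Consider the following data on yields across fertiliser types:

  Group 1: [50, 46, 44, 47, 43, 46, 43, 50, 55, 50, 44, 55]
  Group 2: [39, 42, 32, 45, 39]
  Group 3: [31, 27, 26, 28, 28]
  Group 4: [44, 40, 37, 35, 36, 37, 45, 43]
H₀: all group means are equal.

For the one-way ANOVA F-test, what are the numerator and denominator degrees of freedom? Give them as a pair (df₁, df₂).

degrees of freedom = [3, 26]

k = 4 groups, N = 30 total
df = (k−1, N−k) = (4−1, 30−4) = (3, 26)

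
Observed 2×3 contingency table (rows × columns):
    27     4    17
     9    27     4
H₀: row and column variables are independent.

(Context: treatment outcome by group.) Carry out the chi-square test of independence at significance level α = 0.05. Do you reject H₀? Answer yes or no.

Row totals [48, 40], col totals [36, 31, 21], n=88
χ² = (27−19.64)²/19.64 + (4−16.91)²/16.91 + (17−11.45)²/11.45 + (9−16.36)²/16.36 + (27−14.09)²/14.09 + (4−9.55)²/9.55 = 33.6631
df = 2
p-value (upper-tail) = 0.00000
At α=0.05: p < α → reject H₀

reject H₀: yes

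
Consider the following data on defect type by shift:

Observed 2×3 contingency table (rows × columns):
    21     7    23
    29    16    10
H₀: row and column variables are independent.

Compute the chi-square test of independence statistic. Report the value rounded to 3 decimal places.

test statistic = 9.786

Row totals [51, 55], col totals [50, 23, 33], n=106
χ² = (21−24.06)²/24.06 + (7−11.07)²/11.07 + (23−15.88)²/15.88 + (29−25.94)²/25.94 + (16−11.93)²/11.93 + (10−17.12)²/17.12 = 9.7859
df = 2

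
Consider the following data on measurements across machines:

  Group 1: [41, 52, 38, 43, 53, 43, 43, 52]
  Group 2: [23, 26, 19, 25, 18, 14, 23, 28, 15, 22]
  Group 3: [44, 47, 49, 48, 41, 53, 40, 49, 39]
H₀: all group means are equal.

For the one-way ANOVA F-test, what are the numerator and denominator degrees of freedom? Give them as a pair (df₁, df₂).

k = 3 groups, N = 27 total
df = (k−1, N−k) = (3−1, 27−3) = (2, 24)

degrees of freedom = [2, 24]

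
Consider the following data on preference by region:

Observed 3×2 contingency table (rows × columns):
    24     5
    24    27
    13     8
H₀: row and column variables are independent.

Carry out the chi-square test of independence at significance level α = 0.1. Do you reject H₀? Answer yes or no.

reject H₀: yes

Row totals [29, 51, 21], col totals [61, 40], n=101
χ² = (24−17.51)²/17.51 + (5−11.49)²/11.49 + (24−30.80)²/30.80 + (27−20.20)²/20.20 + (13−12.68)²/12.68 + (8−8.32)²/8.32 = 9.8758
df = 2
p-value (upper-tail) = 0.00717
At α=0.1: p < α → reject H₀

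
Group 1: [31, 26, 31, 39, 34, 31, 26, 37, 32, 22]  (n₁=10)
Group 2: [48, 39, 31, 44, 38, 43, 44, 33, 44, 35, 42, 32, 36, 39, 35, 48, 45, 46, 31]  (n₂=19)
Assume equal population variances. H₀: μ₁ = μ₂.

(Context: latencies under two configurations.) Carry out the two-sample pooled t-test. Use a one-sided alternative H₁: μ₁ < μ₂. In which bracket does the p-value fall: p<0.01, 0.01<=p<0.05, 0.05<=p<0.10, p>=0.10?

x̄₁=30.900, s₁=5.174, n₁=10
x̄₂=39.632, s₂=5.747, n₂=19
s_p² = [9·5.174² + 18·5.747²]/27 = 30.9378
SE = √(s_p²·(1/10+1/19)) = 2.1730
t = (30.900−39.632)/2.1730 = -4.0181
df = 27
p-value (one-sided, H₁ less) = 0.00021
→ bracket: p<0.01

p-value bracket: p<0.01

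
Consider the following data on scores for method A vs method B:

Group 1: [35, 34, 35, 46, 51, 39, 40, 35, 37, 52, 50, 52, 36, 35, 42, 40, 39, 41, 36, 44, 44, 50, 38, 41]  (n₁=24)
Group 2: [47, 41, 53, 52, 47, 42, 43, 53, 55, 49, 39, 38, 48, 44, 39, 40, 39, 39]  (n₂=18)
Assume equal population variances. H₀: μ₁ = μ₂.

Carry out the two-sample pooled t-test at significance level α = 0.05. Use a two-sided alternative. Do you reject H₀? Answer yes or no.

reject H₀: no

x̄₁=41.333, s₁=5.983, n₁=24
x̄₂=44.889, s₂=5.728, n₂=18
s_p² = [23·5.983² + 17·5.728²]/40 = 34.5278
SE = √(s_p²·(1/24+1/18)) = 1.8322
t = (41.333−44.889)/1.8322 = -1.9406
df = 40
p-value (two-sided) = 0.05938
At α=0.05: p ≥ α → fail to reject H₀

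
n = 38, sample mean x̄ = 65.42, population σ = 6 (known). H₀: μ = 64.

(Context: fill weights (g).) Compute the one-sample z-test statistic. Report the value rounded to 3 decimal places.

test statistic = 1.459

SE = σ/√n = 6/√38 = 0.9733
z = (x̄−μ₀)/SE = (65.42−64)/0.9733 = 1.4589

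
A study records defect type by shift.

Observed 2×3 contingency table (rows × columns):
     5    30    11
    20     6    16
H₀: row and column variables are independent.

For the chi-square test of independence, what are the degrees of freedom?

degrees of freedom = 2

df = (r−1)(c−1) = (2−1)·(3−1) = 2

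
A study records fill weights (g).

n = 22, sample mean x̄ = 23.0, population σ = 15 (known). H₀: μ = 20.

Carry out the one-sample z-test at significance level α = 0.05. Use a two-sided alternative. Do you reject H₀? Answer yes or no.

reject H₀: no

SE = σ/√n = 15/√22 = 3.1980
z = (x̄−μ₀)/SE = (23.0−20)/3.1980 = 0.9381
p-value (two-sided) = 0.34820
At α=0.05: p ≥ α → fail to reject H₀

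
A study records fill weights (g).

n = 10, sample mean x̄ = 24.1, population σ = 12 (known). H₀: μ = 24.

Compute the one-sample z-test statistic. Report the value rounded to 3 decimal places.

SE = σ/√n = 12/√10 = 3.7947
z = (x̄−μ₀)/SE = (24.1−24)/3.7947 = 0.0264

test statistic = 0.026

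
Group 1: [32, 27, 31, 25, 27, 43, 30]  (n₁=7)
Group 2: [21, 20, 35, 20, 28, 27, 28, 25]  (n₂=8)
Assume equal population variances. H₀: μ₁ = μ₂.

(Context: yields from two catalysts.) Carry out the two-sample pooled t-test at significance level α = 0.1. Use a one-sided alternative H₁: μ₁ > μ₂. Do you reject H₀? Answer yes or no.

reject H₀: yes

x̄₁=30.714, s₁=5.964, n₁=7
x̄₂=25.500, s₂=5.155, n₂=8
s_p² = [6·5.964² + 7·5.155²]/13 = 30.7253
SE = √(s_p²·(1/7+1/8)) = 2.8688
t = (30.714−25.500)/2.8688 = 1.8176
df = 13
p-value (one-sided, H₁ greater) = 0.04612
At α=0.1: p < α → reject H₀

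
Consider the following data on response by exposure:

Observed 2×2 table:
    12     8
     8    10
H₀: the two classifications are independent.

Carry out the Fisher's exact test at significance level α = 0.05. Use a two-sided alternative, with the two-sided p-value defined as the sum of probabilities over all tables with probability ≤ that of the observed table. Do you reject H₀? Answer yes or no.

reject H₀: no

Margins: r₁=20, r₂=18, c₁=20, c₂=18, n=38
p_obs = C(20,12)·C(18,8)/C(38,20); sum pmf over tables with pmf ≤ p_obs
p-value (two-sided) = 0.51603
At α=0.05: p ≥ α → fail to reject H₀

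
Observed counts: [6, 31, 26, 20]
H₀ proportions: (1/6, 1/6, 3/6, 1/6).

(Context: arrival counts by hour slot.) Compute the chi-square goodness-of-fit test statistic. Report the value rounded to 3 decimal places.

n = 83; E_i = n·p_i = [13.83, 13.83, 41.50, 13.83]
χ² = (6−13.83)²/13.83 + (31−13.83)²/13.83 + (26−41.50)²/41.50 + (20−13.83)²/13.83 = 34.2771
df = 3

test statistic = 34.277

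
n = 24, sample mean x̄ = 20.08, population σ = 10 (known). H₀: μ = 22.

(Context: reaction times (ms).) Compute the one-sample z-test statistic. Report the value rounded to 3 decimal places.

test statistic = -0.941

SE = σ/√n = 10/√24 = 2.0412
z = (x̄−μ₀)/SE = (20.08−22)/2.0412 = -0.9406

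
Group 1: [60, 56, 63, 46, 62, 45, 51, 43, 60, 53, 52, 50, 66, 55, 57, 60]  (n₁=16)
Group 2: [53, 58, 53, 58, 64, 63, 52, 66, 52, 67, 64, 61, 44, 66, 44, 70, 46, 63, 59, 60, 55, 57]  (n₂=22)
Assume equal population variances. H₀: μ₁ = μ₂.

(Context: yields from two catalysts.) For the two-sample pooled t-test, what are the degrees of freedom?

df = n₁ + n₂ − 2 = 16 + 22 − 2 = 36

degrees of freedom = 36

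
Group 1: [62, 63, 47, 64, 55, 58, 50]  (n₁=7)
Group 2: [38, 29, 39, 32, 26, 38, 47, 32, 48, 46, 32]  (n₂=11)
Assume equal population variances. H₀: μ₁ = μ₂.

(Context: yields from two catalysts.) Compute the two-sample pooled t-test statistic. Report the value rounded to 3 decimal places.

x̄₁=57.000, s₁=6.633, n₁=7
x̄₂=37.000, s₂=7.537, n₂=11
s_p² = [6·6.633² + 10·7.537²]/16 = 52.0000
SE = √(s_p²·(1/7+1/11)) = 3.4865
t = (57.000−37.000)/3.4865 = 5.7364
df = 16

test statistic = 5.736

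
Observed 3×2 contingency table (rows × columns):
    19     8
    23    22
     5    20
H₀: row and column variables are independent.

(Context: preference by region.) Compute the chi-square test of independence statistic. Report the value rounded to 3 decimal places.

Row totals [27, 45, 25], col totals [47, 50], n=97
χ² = (19−13.08)²/13.08 + (8−13.92)²/13.92 + (23−21.80)²/21.80 + (22−23.20)²/23.20 + (5−12.11)²/12.11 + (20−12.89)²/12.89 = 13.4238
df = 2

test statistic = 13.424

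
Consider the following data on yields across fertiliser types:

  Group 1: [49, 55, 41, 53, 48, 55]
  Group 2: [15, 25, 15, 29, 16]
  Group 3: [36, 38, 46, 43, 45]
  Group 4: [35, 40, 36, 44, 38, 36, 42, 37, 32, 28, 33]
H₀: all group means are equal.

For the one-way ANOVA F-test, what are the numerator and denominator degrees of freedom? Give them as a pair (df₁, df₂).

degrees of freedom = [3, 23]

k = 4 groups, N = 27 total
df = (k−1, N−k) = (4−1, 27−4) = (3, 23)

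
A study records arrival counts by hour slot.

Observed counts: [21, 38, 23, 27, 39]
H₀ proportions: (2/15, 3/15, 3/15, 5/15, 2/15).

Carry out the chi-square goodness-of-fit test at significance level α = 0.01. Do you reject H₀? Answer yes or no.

n = 148; E_i = n·p_i = [19.73, 29.60, 29.60, 49.33, 19.73]
χ² = (21−19.73)²/19.73 + (38−29.60)²/29.60 + (23−29.60)²/29.60 + (27−49.33)²/49.33 + (39−19.73)²/19.73 = 32.8581
df = 4
p-value (upper-tail) = 0.00000
At α=0.01: p < α → reject H₀

reject H₀: yes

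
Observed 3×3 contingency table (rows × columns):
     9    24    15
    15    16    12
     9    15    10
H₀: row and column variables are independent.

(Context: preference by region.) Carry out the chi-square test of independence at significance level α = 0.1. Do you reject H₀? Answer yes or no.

Row totals [48, 43, 34], col totals [33, 55, 37], n=125
χ² = (9−12.67)²/12.67 + (24−21.12)²/21.12 + (15−14.21)²/14.21 + (15−11.35)²/11.35 + (16−18.92)²/18.92 + (12−12.73)²/12.73 + (9−8.98)²/8.98 + (15−14.96)²/14.96 + (10−10.06)²/10.06 = 3.1661
df = 4
p-value (upper-tail) = 0.53043
At α=0.1: p ≥ α → fail to reject H₀

reject H₀: no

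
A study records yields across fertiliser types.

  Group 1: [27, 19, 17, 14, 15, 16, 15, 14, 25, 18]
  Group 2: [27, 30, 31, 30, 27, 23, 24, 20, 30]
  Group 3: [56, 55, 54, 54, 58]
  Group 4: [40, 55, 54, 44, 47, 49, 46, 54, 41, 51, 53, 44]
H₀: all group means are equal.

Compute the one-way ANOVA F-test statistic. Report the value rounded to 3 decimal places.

test statistic = 131.410

Group means [18.00, 26.89, 55.40, 48.17], grand mean 35.472
SSB = Σnᵢ(x̄ᵢ−x̄)² = 7635.217; SSW = ΣΣ(x−x̄ᵢ)² = 619.756
MSB = 7635.217/3 = 2545.0722; MSW = 619.756/32 = 19.3674
F = MSB/MSW = 131.4104
df = (3, 32)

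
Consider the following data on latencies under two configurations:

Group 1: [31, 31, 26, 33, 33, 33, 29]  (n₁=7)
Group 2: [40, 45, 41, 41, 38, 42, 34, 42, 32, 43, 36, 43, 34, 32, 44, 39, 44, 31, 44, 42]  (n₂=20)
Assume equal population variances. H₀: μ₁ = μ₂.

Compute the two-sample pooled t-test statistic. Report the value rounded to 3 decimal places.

x̄₁=30.857, s₁=2.610, n₁=7
x̄₂=39.350, s₂=4.580, n₂=20
s_p² = [6·2.610² + 19·4.580²]/25 = 17.5763
SE = √(s_p²·(1/7+1/20)) = 1.8411
t = (30.857−39.350)/1.8411 = -4.6129
df = 25

test statistic = -4.613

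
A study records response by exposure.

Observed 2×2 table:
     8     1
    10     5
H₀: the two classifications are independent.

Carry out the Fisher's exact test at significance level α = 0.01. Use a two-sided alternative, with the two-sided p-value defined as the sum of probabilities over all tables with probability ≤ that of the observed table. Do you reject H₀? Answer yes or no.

Margins: r₁=9, r₂=15, c₁=18, c₂=6, n=24
p_obs = C(9,8)·C(15,10)/C(24,18); sum pmf over tables with pmf ≤ p_obs
p-value (two-sided) = 0.35095
At α=0.01: p ≥ α → fail to reject H₀

reject H₀: no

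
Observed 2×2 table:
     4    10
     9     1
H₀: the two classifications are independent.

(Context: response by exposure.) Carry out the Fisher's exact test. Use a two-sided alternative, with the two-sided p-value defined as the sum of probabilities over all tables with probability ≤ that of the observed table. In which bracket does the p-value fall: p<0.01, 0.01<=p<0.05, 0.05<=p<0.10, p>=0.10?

p-value bracket: p<0.01

Margins: r₁=14, r₂=10, c₁=13, c₂=11, n=24
p_obs = C(14,4)·C(10,9)/C(24,13); sum pmf over tables with pmf ≤ p_obs
p-value (two-sided) = 0.00453
→ bracket: p<0.01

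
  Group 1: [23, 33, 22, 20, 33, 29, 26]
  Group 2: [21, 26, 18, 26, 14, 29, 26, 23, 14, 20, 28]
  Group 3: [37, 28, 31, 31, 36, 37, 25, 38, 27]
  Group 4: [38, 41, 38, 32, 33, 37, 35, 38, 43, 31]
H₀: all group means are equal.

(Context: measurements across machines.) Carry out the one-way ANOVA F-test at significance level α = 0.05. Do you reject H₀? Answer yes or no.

Group means [26.57, 22.27, 32.22, 36.60], grand mean 29.378
SSB = Σnᵢ(x̄ᵢ−x̄)² = 1204.851; SSW = ΣΣ(x−x̄ᵢ)² = 775.852
MSB = 1204.851/3 = 401.6170; MSW = 775.852/33 = 23.5107
F = MSB/MSW = 17.0823
df = (3, 33)
p-value (upper-tail) = 0.00000
At α=0.05: p < α → reject H₀

reject H₀: yes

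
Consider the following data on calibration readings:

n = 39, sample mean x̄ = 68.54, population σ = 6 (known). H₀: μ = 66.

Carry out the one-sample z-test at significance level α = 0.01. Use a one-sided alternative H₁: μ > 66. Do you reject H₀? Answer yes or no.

reject H₀: yes

SE = σ/√n = 6/√39 = 0.9608
z = (x̄−μ₀)/SE = (68.54−66)/0.9608 = 2.6437
p-value (one-sided, H₁ greater) = 0.00410
At α=0.01: p < α → reject H₀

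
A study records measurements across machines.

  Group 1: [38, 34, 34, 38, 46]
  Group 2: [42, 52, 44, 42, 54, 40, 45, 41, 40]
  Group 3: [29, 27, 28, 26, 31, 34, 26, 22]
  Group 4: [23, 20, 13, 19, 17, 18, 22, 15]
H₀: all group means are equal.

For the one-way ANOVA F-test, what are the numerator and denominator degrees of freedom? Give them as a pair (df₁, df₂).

degrees of freedom = [3, 26]

k = 4 groups, N = 30 total
df = (k−1, N−k) = (4−1, 30−4) = (3, 26)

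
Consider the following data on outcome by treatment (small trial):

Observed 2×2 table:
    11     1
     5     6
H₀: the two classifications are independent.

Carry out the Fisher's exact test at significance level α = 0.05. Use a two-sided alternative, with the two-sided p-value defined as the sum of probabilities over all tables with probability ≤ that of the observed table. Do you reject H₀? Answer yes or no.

Margins: r₁=12, r₂=11, c₁=16, c₂=7, n=23
p_obs = C(12,11)·C(11,5)/C(23,16); sum pmf over tables with pmf ≤ p_obs
p-value (two-sided) = 0.02719
At α=0.05: p < α → reject H₀

reject H₀: yes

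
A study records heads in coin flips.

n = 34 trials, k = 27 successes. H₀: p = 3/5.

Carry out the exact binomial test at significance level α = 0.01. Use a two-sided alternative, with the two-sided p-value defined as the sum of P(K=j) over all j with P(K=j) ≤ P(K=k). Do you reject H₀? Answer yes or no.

Exact binomial: n=34, k=27, p₀=3/5=0.6000
P(X=j) = C(n,j)·p₀^j·(1−p₀)^(n−j); p = Σ P(X=j) over j with P(X=j) ≤ P(X=27)
p-value (two-sided) = 0.02224
At α=0.01: p ≥ α → fail to reject H₀

reject H₀: no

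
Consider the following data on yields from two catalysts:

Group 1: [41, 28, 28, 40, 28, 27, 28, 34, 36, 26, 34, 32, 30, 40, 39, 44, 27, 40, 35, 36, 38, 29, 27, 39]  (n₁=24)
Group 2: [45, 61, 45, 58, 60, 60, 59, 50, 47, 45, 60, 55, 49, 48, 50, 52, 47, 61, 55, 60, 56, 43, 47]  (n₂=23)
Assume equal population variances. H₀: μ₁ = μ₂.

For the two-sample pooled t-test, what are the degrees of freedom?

df = n₁ + n₂ − 2 = 24 + 23 − 2 = 45

degrees of freedom = 45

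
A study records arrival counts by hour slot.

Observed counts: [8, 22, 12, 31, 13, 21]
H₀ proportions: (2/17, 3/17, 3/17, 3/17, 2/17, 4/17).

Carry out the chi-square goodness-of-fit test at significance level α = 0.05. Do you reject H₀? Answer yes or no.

reject H₀: yes

n = 107; E_i = n·p_i = [12.59, 18.88, 18.88, 18.88, 12.59, 25.18]
χ² = (8−12.59)²/12.59 + (22−18.88)²/18.88 + (12−18.88)²/18.88 + (31−18.88)²/18.88 + (13−12.59)²/12.59 + (21−25.18)²/25.18 = 13.1783
df = 5
p-value (upper-tail) = 0.02176
At α=0.05: p < α → reject H₀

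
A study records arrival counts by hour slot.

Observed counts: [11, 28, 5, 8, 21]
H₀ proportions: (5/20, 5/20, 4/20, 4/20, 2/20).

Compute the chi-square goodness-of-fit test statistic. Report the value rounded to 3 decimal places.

test statistic = 43.096

n = 73; E_i = n·p_i = [18.25, 18.25, 14.60, 14.60, 7.30]
χ² = (11−18.25)²/18.25 + (28−18.25)²/18.25 + (5−14.60)²/14.60 + (8−14.60)²/14.60 + (21−7.30)²/7.30 = 43.0959
df = 4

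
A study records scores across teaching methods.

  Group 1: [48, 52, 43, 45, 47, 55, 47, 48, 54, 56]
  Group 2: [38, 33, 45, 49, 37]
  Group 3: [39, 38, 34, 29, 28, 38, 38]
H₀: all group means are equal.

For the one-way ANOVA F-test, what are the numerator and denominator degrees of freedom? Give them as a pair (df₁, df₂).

degrees of freedom = [2, 19]

k = 3 groups, N = 22 total
df = (k−1, N−k) = (3−1, 22−3) = (2, 19)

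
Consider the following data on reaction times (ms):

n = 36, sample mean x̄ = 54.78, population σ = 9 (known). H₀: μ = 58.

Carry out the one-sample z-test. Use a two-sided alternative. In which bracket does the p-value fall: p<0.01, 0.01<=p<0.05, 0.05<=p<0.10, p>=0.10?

p-value bracket: 0.01<=p<0.05

SE = σ/√n = 9/√36 = 1.5000
z = (x̄−μ₀)/SE = (54.78−58)/1.5000 = -2.1467
p-value (two-sided) = 0.03182
→ bracket: 0.01<=p<0.05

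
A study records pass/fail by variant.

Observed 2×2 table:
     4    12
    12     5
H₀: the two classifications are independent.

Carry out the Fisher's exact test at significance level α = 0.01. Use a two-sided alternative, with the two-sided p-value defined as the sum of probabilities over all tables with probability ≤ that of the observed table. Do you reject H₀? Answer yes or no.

reject H₀: no

Margins: r₁=16, r₂=17, c₁=16, c₂=17, n=33
p_obs = C(16,4)·C(17,12)/C(33,16); sum pmf over tables with pmf ≤ p_obs
p-value (two-sided) = 0.01492
At α=0.01: p ≥ α → fail to reject H₀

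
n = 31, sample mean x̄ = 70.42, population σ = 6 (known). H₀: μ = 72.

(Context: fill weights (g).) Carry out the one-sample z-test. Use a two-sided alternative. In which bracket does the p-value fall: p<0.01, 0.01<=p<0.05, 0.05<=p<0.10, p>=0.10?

p-value bracket: p>=0.10

SE = σ/√n = 6/√31 = 1.0776
z = (x̄−μ₀)/SE = (70.42−72)/1.0776 = -1.4662
p-value (two-sided) = 0.14260
→ bracket: p>=0.10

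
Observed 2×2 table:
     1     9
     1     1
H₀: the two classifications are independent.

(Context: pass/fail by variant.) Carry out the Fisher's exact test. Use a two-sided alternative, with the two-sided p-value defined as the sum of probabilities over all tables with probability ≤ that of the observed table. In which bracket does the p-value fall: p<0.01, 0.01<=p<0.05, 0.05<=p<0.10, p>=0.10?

Margins: r₁=10, r₂=2, c₁=2, c₂=10, n=12
p_obs = C(10,1)·C(2,1)/C(12,2); sum pmf over tables with pmf ≤ p_obs
p-value (two-sided) = 0.31818
→ bracket: p>=0.10

p-value bracket: p>=0.10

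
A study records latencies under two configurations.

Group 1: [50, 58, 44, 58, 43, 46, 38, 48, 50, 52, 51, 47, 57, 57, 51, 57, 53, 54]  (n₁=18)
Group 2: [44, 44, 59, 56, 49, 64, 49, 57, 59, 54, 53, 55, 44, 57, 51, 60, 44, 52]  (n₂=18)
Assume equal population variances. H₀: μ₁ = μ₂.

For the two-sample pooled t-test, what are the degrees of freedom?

df = n₁ + n₂ − 2 = 18 + 18 − 2 = 34

degrees of freedom = 34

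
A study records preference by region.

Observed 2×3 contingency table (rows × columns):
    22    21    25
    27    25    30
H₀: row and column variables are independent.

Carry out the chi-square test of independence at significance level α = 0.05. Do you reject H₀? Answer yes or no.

Row totals [68, 82], col totals [49, 46, 55], n=150
χ² = (22−22.21)²/22.21 + (21−20.85)²/20.85 + (25−24.93)²/24.93 + (27−26.79)²/26.79 + (25−25.15)²/25.15 + (30−30.07)²/30.07 = 0.0060
df = 2
p-value (upper-tail) = 0.99702
At α=0.05: p ≥ α → fail to reject H₀

reject H₀: no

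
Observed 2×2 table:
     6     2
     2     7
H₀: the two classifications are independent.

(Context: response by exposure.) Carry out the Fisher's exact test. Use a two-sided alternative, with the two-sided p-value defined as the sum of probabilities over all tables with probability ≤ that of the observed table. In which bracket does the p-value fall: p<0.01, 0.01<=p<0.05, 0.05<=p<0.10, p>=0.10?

p-value bracket: 0.05<=p<0.10

Margins: r₁=8, r₂=9, c₁=8, c₂=9, n=17
p_obs = C(8,6)·C(9,2)/C(17,8); sum pmf over tables with pmf ≤ p_obs
p-value (two-sided) = 0.05668
→ bracket: 0.05<=p<0.10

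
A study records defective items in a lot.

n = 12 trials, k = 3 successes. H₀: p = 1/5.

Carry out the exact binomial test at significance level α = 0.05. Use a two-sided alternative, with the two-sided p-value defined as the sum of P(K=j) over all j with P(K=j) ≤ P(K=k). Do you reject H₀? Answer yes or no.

reject H₀: no

Exact binomial: n=12, k=3, p₀=1/5=0.2000
P(X=j) = C(n,j)·p₀^j·(1−p₀)^(n−j); p = Σ P(X=j) over j with P(X=j) ≤ P(X=3)
p-value (two-sided) = 0.71653
At α=0.05: p ≥ α → fail to reject H₀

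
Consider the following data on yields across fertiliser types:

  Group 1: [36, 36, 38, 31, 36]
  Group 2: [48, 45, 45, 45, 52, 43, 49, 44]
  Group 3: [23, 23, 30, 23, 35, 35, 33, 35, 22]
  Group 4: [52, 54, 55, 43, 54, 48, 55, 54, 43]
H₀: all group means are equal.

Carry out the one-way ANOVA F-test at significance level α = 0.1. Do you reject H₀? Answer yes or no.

Group means [35.40, 46.38, 28.78, 50.89], grand mean 40.806
SSB = Σnᵢ(x̄ᵢ−x̄)² = 2611.319; SSW = ΣΣ(x−x̄ᵢ)² = 569.519
MSB = 2611.319/3 = 870.4398; MSW = 569.519/27 = 21.0933
F = MSB/MSW = 41.2661
df = (3, 27)
p-value (upper-tail) = 0.00000
At α=0.1: p < α → reject H₀

reject H₀: yes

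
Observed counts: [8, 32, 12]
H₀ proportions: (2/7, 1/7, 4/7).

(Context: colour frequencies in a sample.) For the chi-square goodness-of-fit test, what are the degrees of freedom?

df = k − 1 = 3 − 1 = 2

degrees of freedom = 2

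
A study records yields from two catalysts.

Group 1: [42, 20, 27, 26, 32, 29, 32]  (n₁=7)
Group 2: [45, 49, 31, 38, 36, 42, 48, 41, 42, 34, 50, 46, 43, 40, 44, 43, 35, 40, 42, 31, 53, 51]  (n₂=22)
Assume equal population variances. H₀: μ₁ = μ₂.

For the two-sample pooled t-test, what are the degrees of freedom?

df = n₁ + n₂ − 2 = 7 + 22 − 2 = 27

degrees of freedom = 27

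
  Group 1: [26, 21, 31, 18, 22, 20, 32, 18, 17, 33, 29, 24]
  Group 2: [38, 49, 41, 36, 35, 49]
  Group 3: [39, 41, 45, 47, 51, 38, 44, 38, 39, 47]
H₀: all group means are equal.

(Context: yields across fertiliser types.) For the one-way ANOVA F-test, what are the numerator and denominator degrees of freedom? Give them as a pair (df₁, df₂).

k = 3 groups, N = 28 total
df = (k−1, N−k) = (3−1, 28−3) = (2, 25)

degrees of freedom = [2, 25]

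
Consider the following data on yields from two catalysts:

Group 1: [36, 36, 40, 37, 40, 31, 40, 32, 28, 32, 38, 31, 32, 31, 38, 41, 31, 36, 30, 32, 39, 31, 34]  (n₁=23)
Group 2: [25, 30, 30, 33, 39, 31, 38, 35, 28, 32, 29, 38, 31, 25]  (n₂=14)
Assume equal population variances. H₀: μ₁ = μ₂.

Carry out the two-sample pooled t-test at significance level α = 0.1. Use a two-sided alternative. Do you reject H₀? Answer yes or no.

reject H₀: yes

x̄₁=34.609, s₁=3.928, n₁=23
x̄₂=31.714, s₂=4.497, n₂=14
s_p² = [22·3.928² + 13·4.497²]/35 = 17.2096
SE = √(s_p²·(1/23+1/14)) = 1.4062
t = (34.609−31.714)/1.4062 = 2.0583
df = 35
p-value (two-sided) = 0.04707
At α=0.1: p < α → reject H₀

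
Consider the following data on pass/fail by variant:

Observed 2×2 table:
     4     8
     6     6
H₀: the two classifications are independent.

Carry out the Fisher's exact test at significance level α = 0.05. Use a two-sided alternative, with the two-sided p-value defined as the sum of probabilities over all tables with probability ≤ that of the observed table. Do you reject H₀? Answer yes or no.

Margins: r₁=12, r₂=12, c₁=10, c₂=14, n=24
p_obs = C(12,4)·C(12,6)/C(24,10); sum pmf over tables with pmf ≤ p_obs
p-value (two-sided) = 0.68017
At α=0.05: p ≥ α → fail to reject H₀

reject H₀: no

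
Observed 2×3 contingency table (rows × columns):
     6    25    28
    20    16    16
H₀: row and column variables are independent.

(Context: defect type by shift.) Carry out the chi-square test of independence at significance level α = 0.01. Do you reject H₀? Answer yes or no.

reject H₀: yes

Row totals [59, 52], col totals [26, 41, 44], n=111
χ² = (6−13.82)²/13.82 + (25−21.79)²/21.79 + (28−23.39)²/23.39 + (20−12.18)²/12.18 + (16−19.21)²/19.21 + (16−20.61)²/20.61 = 12.3947
df = 2
p-value (upper-tail) = 0.00203
At α=0.01: p < α → reject H₀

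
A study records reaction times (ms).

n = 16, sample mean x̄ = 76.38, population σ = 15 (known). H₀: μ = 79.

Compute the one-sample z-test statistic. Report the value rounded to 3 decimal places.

SE = σ/√n = 15/√16 = 3.7500
z = (x̄−μ₀)/SE = (76.38−79)/3.7500 = -0.6987

test statistic = -0.699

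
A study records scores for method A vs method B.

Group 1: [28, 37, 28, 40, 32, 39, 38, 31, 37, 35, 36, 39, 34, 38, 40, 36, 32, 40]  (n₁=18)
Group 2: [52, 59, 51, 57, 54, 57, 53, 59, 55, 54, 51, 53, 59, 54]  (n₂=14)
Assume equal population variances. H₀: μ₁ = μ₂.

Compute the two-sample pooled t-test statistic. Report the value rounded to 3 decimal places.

x̄₁=35.556, s₁=3.929, n₁=18
x̄₂=54.857, s₂=2.878, n₂=14
s_p² = [17·3.929² + 13·2.878²]/30 = 12.3386
SE = √(s_p²·(1/18+1/14)) = 1.2517
t = (35.556−54.857)/1.2517 = -15.4200
df = 30

test statistic = -15.420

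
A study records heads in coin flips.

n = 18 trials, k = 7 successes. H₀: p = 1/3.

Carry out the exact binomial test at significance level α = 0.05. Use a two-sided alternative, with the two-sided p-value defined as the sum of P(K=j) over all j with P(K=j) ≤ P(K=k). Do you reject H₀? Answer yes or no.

Exact binomial: n=18, k=7, p₀=1/3=0.3333
P(X=j) = C(n,j)·p₀^j·(1−p₀)^(n−j); p = Σ P(X=j) over j with P(X=j) ≤ P(X=7)
p-value (two-sided) = 0.62256
At α=0.05: p ≥ α → fail to reject H₀

reject H₀: no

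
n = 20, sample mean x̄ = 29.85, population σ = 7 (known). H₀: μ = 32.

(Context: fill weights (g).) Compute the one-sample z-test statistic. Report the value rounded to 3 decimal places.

test statistic = -1.374

SE = σ/√n = 7/√20 = 1.5652
z = (x̄−μ₀)/SE = (29.85−32)/1.5652 = -1.3736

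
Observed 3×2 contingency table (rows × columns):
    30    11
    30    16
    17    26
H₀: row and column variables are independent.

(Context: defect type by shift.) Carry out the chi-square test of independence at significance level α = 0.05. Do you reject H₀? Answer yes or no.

reject H₀: yes

Row totals [41, 46, 43], col totals [77, 53], n=130
χ² = (30−24.28)²/24.28 + (11−16.72)²/16.72 + (30−27.25)²/27.25 + (16−18.75)²/18.75 + (17−25.47)²/25.47 + (26−17.53)²/17.53 = 10.8899
df = 2
p-value (upper-tail) = 0.00432
At α=0.05: p < α → reject H₀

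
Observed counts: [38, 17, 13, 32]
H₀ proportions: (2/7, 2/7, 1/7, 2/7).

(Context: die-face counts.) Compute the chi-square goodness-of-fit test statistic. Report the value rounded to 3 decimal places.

test statistic = 8.325

n = 100; E_i = n·p_i = [28.57, 28.57, 14.29, 28.57]
χ² = (38−28.57)²/28.57 + (17−28.57)²/28.57 + (13−14.29)²/14.29 + (32−28.57)²/28.57 = 8.3250
df = 3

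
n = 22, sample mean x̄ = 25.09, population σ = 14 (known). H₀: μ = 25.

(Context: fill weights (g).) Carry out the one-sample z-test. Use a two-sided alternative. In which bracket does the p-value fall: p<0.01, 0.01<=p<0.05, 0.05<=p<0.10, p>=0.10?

p-value bracket: p>=0.10

SE = σ/√n = 14/√22 = 2.9848
z = (x̄−μ₀)/SE = (25.09−25)/2.9848 = 0.0302
p-value (two-sided) = 0.97595
→ bracket: p>=0.10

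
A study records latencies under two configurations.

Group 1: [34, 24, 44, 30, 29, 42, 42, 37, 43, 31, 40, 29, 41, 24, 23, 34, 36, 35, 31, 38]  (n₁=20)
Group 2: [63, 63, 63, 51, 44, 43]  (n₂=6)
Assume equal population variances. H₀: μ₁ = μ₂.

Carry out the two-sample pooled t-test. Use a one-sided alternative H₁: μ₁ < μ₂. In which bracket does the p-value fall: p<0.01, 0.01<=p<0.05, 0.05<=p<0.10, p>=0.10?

p-value bracket: p<0.01

x̄₁=34.350, s₁=6.596, n₁=20
x̄₂=54.500, s₂=9.711, n₂=6
s_p² = [19·6.596² + 5·9.711²]/24 = 54.0854
SE = √(s_p²·(1/20+1/6)) = 3.4232
t = (34.350−54.500)/3.4232 = -5.8863
df = 24
p-value (one-sided, H₁ less) = 0.00000
→ bracket: p<0.01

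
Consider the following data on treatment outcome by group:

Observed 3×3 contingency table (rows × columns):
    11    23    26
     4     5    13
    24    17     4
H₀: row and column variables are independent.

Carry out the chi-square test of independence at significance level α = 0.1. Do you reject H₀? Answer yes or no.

reject H₀: yes

Row totals [60, 22, 45], col totals [39, 45, 43], n=127
χ² = (11−18.43)²/18.43 + (23−21.26)²/21.26 + (26−20.31)²/20.31 + (4−6.76)²/6.76 + (5−7.80)²/7.80 + (13−7.45)²/7.45 + (24−13.82)²/13.82 + (17−15.94)²/15.94 + (4−15.24)²/15.24 = 26.8463
df = 4
p-value (upper-tail) = 0.00002
At α=0.1: p < α → reject H₀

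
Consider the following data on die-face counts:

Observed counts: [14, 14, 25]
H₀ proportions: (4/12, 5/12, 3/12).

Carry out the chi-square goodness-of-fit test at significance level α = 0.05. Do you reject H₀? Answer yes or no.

reject H₀: yes

n = 53; E_i = n·p_i = [17.67, 22.08, 13.25]
χ² = (14−17.67)²/17.67 + (14−22.08)²/22.08 + (25−13.25)²/13.25 = 14.1396
df = 2
p-value (upper-tail) = 0.00085
At α=0.05: p < α → reject H₀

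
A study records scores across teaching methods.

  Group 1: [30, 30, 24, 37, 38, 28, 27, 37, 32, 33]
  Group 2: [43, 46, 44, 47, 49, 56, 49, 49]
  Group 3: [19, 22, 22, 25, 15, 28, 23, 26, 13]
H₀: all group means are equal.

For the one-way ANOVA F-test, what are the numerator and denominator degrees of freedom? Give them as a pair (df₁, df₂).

k = 3 groups, N = 27 total
df = (k−1, N−k) = (3−1, 27−3) = (2, 24)

degrees of freedom = [2, 24]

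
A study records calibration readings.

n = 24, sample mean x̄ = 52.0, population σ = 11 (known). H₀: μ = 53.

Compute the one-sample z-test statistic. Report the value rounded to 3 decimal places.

test statistic = -0.445

SE = σ/√n = 11/√24 = 2.2454
z = (x̄−μ₀)/SE = (52.0−53)/2.2454 = -0.4454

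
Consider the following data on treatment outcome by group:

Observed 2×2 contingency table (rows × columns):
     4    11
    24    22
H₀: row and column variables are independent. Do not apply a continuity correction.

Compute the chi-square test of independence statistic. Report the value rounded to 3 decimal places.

Row totals [15, 46], col totals [28, 33], n=61
χ² = (4−6.89)²/6.89 + (11−8.11)²/8.11 + (24−21.11)²/21.11 + (22−24.89)²/24.89 = 2.9637
df = 1

test statistic = 2.964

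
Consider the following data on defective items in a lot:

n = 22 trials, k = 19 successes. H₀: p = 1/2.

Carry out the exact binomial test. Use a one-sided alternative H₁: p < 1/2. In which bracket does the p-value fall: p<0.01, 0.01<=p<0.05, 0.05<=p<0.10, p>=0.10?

p-value bracket: p>=0.10

Exact binomial: n=22, k=19, p₀=1/2=0.5000
P(X≤19) from Σ C(n,i)·p₀^i·(1−p₀)^(n−i)
p-value (one-sided, H₁ less) = 0.99994
→ bracket: p>=0.10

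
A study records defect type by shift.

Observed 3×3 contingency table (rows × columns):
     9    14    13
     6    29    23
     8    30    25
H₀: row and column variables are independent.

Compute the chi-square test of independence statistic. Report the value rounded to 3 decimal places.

test statistic = 4.239

Row totals [36, 58, 63], col totals [23, 73, 61], n=157
χ² = (9−5.27)²/5.27 + (14−16.74)²/16.74 + (13−13.99)²/13.99 + (6−8.50)²/8.50 + (29−26.97)²/26.97 + (23−22.54)²/22.54 + (8−9.23)²/9.23 + (30−29.29)²/29.29 + (25−24.48)²/24.48 = 4.2387
df = 4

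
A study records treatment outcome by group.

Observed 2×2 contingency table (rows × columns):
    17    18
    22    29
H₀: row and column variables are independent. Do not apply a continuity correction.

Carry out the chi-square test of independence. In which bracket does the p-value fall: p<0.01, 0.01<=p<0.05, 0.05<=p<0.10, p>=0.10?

Row totals [35, 51], col totals [39, 47], n=86
χ² = (17−15.87)²/15.87 + (18−19.13)²/19.13 + (22−23.13)²/23.13 + (29−27.87)²/27.87 = 0.2473
df = 1
p-value (upper-tail) = 0.61898
→ bracket: p>=0.10

p-value bracket: p>=0.10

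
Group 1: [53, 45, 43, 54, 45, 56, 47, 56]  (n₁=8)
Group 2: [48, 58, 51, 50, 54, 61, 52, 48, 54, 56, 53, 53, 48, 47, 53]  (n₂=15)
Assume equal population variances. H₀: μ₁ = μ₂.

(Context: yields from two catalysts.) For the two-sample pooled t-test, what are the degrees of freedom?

df = n₁ + n₂ − 2 = 8 + 15 − 2 = 21

degrees of freedom = 21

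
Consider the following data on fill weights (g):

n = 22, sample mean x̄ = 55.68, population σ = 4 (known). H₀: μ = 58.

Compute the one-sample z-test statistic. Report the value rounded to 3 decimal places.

SE = σ/√n = 4/√22 = 0.8528
z = (x̄−μ₀)/SE = (55.68−58)/0.8528 = -2.7204

test statistic = -2.720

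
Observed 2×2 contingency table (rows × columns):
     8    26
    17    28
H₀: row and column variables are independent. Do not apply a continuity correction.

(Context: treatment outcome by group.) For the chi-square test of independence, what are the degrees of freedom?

df = (r−1)(c−1) = (2−1)·(2−1) = 1

degrees of freedom = 1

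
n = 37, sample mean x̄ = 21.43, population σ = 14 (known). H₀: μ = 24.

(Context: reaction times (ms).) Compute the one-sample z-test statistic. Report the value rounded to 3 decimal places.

SE = σ/√n = 14/√37 = 2.3016
z = (x̄−μ₀)/SE = (21.43−24)/2.3016 = -1.1166

test statistic = -1.117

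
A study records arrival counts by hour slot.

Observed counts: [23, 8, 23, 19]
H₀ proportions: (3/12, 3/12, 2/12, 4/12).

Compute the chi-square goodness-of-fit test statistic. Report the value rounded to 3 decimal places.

n = 73; E_i = n·p_i = [18.25, 18.25, 12.17, 24.33]
χ² = (23−18.25)²/18.25 + (8−18.25)²/18.25 + (23−12.17)²/12.17 + (19−24.33)²/24.33 = 17.8082
df = 3

test statistic = 17.808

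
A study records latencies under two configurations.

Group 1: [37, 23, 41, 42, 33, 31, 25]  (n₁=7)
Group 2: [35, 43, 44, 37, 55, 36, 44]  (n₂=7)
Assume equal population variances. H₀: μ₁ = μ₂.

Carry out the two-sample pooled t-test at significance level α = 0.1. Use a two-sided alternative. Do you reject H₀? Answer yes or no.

x̄₁=33.143, s₁=7.403, n₁=7
x̄₂=42.000, s₂=6.928, n₂=7
s_p² = [6·7.403² + 6·6.928²]/12 = 51.4048
SE = √(s_p²·(1/7+1/7)) = 3.8324
t = (33.143−42.000)/3.8324 = -2.3111
df = 12
p-value (two-sided) = 0.03939
At α=0.1: p < α → reject H₀

reject H₀: yes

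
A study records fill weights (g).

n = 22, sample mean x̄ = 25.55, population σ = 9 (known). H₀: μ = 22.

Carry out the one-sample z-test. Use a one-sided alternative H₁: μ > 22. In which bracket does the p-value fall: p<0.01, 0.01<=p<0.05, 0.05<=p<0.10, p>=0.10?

SE = σ/√n = 9/√22 = 1.9188
z = (x̄−μ₀)/SE = (25.55−22)/1.9188 = 1.8501
p-value (one-sided, H₁ greater) = 0.03215
→ bracket: 0.01<=p<0.05

p-value bracket: 0.01<=p<0.05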